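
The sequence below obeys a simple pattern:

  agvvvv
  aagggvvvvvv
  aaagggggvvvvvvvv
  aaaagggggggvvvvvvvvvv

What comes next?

aaaaagggggggggvvvvvvvvvvvv

Term n consists of n a's, followed by 2n-1 g's, followed by 2n+2 v's (n = 1, 2, …).
For the next term, n = 5, so the run lengths are 5, 9, 12.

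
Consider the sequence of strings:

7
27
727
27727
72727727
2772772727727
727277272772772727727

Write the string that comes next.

From term 3 onward, concatenate the second-to-last term with the last: 7·27 = 727, 27·727 = 27727, …
The next term joins 2772772727727 and 727277272772772727727.

2772772727727727277272772772727727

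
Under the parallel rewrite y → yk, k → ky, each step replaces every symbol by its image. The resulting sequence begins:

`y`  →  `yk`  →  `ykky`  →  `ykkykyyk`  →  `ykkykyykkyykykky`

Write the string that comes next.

ykkykyykkyykykkykyykykkyykkykyyk

φ(ykkykyykkyykykky) expands symbol-by-symbol to yk ky ky yk ky yk yk ky ky yk yk ky yk ky ky yk; joining the 16 pieces gives the next term.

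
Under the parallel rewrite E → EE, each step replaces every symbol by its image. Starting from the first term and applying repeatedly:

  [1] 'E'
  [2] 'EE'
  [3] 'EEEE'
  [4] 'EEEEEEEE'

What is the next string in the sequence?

EEEEEEEEEEEEEEEE

Expanding EEEEEEEE: E→EE, E→EE, E→EE, E→EE, E→EE, E→EE, E→EE, E→EE. Concatenated: EE EE EE EE EE EE EE EE.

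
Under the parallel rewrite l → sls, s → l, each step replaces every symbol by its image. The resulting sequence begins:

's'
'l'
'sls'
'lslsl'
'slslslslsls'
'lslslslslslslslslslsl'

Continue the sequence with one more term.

slslslslslslslslslslslslslslslslslslslslsls

φ(lslslslslslslslslslsl) expands symbol-by-symbol to sls l sls l sls l sls l sls l sls l sls l sls l sls l sls l sls; joining the 21 pieces gives the next term.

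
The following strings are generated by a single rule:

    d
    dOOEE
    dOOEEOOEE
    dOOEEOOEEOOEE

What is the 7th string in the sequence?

Every step adds OOEE to the end: s(k+1) = s(k)·OOEE.
From dOOEEOOEEOOEE, 3 further steps: dOOEEOOEEOOEE → dOOEEOOEEOOEEOOEE → dOOEEOOEEOOEEOOEEOOEE → (answer).

dOOEEOOEEOOEEOOEEOOEEOOEE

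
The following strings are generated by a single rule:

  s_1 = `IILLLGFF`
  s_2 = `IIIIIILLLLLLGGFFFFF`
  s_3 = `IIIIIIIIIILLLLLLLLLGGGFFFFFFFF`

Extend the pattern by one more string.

IIIIIIIIIIIIIILLLLLLLLLLLLGGGGFFFFFFFFFFF

Term n consists of 4n-2 I's, followed by 3n L's, followed by n G's, followed by 3n-1 F's (n = 1, 2, …).
For the next term, n = 4, so the run lengths are 14, 12, 4, 11.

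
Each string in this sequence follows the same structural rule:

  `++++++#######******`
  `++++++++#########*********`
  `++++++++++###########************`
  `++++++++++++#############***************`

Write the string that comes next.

Reading off run lengths: + runs 6, 8, 10, 12; # runs 7, 9, 11, 13; * runs 6, 9, 12, 15 — each is linear in n, where the shown terms are n = 2, 3, 4, 5.
For the next term, n = 6, so the run lengths are 14, 15, 18.

++++++++++++++###############******************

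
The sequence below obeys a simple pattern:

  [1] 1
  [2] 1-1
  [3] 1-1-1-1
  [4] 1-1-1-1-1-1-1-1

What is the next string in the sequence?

s(k+1) = s(k)·-·s(k) — each term doubles the last with '-' between the halves.
Doubling 1-1-1-1-1-1-1-1 with '-' between the halves:

1-1-1-1-1-1-1-1-1-1-1-1-1-1-1-1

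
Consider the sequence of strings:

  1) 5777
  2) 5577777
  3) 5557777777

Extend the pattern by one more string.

5555777777777

Each string has the form 5^{n} 7^{2n+1} (n = 1, 2, …).
At n = 4 the blocks have lengths 4, 9.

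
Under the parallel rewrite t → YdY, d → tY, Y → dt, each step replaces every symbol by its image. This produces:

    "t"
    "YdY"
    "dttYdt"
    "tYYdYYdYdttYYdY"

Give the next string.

Applying the rule to each of the 15 symbols of tYYdYYdYdttYYdY gives the pieces YdY dt dt tY dt dt tY dt tY YdY YdY dt dt tY dt, which concatenate to the answer.

YdYdtdttYdtdttYdttYYdYYdYdtdttYdt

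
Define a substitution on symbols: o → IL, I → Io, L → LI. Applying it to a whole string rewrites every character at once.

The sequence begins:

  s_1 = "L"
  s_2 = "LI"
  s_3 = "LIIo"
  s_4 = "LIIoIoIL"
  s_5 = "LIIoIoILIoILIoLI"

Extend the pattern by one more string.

LIIoIoILIoILIoLIIoILIoLIIoILLIIo

φ(LIIoIoILIoILIoLI) expands symbol-by-symbol to LI Io Io IL Io IL Io LI Io IL Io LI Io IL LI Io; joining the 16 pieces gives the next term.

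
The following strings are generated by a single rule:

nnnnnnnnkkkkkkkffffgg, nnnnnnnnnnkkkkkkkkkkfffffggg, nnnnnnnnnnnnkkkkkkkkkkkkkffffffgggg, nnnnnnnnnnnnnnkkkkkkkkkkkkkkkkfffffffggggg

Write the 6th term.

nnnnnnnnnnnnnnnnnnkkkkkkkkkkkkkkkkkkkkkkfffffffffggggggg

Reading off run lengths: n runs 8, 10, 12, 14; k runs 7, 10, 13, 16; f runs 4, 5, 6, 7; g runs 2, 3, 4, 5 — each is linear in n, where the shown terms are n = 3, 4, 5, 6.
At n = 8 the blocks have lengths 18, 22, 9, 7.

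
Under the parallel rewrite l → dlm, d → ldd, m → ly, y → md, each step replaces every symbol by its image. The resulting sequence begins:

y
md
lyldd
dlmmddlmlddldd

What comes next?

Replace each of the 14 characters of dlmmddlmlddldd in place — ldd dlm ly ly ldd ldd dlm ly dlm ldd ldd dlm ldd ldd — and concatenate.

ldddlmlylylddldddlmlydlmlddldddlmlddldd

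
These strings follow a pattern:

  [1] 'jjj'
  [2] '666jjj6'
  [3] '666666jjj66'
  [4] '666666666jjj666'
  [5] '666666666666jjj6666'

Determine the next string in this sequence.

s(k+1) = 666·s(k)·6, so each term gains 666 as a prefix and 6 as a suffix.
Applying this once more to 666666666666jjj6666:

666666666666666jjj66666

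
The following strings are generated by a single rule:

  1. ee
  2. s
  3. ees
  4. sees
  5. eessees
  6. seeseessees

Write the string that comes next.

This is a Fibonacci-style word recurrence s(k) = s(k−2)·s(k−1): e.g. ee·s = ees.
Continuing: eessees · seeseessees gives term 7.

eesseesseeseessees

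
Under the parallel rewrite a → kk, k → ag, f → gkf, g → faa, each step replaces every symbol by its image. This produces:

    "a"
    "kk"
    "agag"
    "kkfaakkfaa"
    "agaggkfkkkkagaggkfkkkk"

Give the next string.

Applying the rule to each of the 22 symbols of agaggkfkkkkagaggkfkkkk gives the pieces kk faa kk faa faa ag gkf ag ag ag ag kk faa kk faa faa ag gkf ag ag ag ag, which concatenate to the answer.

kkfaakkfaafaaaggkfagagagagkkfaakkfaafaaaggkfagagagag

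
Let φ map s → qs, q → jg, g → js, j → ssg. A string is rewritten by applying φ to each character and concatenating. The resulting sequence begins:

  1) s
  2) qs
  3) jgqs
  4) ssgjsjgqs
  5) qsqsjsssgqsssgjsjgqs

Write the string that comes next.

Rewriting the 20 symbols of qsqsjsssgqsssgjsjgqs one by one yields jg qs jg qs ssg qs qs qs js jg qs qs qs js ssg qs ssg js jg qs; concatenated:

jgqsjgqsssgqsqsqsjsjgqsqsqsjsssgqsssgjsjgqs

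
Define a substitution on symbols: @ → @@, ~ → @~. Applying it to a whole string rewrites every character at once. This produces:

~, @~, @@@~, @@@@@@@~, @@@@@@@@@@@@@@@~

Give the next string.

@@@@@@@@@@@@@@@@@@@@@@@@@@@@@@@~

φ(@@@@@@@@@@@@@@@~) expands symbol-by-symbol to @@ @@ @@ @@ @@ @@ @@ @@ @@ @@ @@ @@ @@ @@ @@ @~; joining the 16 pieces gives the next term.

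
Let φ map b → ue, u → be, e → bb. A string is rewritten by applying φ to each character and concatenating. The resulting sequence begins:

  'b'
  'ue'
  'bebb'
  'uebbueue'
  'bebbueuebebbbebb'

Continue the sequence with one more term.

Rewriting the 16 symbols of bebbueuebebbbebb one by one yields ue bb ue ue be bb be bb ue bb ue ue ue bb ue ue; concatenated:

uebbueuebebbbebbuebbueueuebbueue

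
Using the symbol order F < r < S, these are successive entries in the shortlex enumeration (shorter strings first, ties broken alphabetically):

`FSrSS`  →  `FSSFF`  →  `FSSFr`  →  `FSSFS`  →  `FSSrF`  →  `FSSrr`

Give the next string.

Find the rightmost character of FSSrr below S, bump it to the next letter, and reset everything to its right to F.

FSSrS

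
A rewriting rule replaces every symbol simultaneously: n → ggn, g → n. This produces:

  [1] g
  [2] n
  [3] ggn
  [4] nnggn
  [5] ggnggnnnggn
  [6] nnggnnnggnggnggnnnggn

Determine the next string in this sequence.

Rewriting the 21 symbols of nnggnnnggnggnggnnnggn one by one yields ggn ggn n n ggn ggn ggn n n ggn n n ggn n n ggn ggn ggn n n ggn; concatenated:

ggnggnnnggnggnggnnnggnnnggnnnggnggnggnnnggn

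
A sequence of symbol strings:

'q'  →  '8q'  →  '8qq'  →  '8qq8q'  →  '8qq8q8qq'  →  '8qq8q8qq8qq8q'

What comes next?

Each term (from the third on) is the previous term followed by the one before it: term 3 = 8q·q = 8qq.
The next term joins 8qq8q8qq8qq8q and 8qq8q8qq.

8qq8q8qq8qq8q8qq8q8qq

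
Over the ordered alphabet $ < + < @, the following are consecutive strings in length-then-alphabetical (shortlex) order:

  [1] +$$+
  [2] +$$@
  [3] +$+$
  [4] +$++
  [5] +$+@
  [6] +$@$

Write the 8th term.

Stepping forward 2 times from +$@$: +$@$ → +$@+, then the target.

+$@@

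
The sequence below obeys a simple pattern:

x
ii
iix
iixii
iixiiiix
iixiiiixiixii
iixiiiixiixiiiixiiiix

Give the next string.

Each term (from the third on) is the previous term followed by the one before it: term 3 = ii·x = iix.
Continuing: iixiiiixiixiiiixiiiix · iixiiiixiixii gives term 8.

iixiiiixiixiiiixiiiixiixiiiixiixii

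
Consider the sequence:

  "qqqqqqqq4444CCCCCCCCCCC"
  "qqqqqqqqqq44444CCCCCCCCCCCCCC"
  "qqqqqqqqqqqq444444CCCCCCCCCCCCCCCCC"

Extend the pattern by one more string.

qqqqqqqqqqqqqq4444444CCCCCCCCCCCCCCCCCCCC

Reading off run lengths: q runs 8, 10, 12; 4 runs 4, 5, 6; C runs 11, 14, 17 — each is linear in n, where the shown terms are n = 3, 4, 5.
For the next term, n = 6, so the run lengths are 14, 7, 20.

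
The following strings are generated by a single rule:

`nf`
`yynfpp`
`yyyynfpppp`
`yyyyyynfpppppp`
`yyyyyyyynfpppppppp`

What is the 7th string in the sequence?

yyyyyyyyyyyynfpppppppppppp

Each term wraps the previous one in yy on the left and pp on the right.
From yyyyyyyynfpppppppp, 2 further steps: yyyyyyyynfpppppppp → yyyyyyyyyynfpppppppppp → (answer).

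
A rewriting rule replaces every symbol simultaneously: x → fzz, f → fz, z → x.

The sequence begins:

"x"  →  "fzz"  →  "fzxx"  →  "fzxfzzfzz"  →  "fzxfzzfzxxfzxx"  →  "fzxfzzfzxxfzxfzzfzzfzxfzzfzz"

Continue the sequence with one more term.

Applying the rule to each of the 28 symbols of fzxfzzfzxxfzxfzzfzzfzxfzzfzz gives the pieces fz x fzz fz x x fz x fzz fzz fz x fzz fz x x fz x x fz x fzz fz x x fz x x, which concatenate to the answer.

fzxfzzfzxxfzxfzzfzzfzxfzzfzxxfzxxfzxfzzfzxxfzxx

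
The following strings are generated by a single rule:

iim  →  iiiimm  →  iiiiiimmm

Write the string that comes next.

iiiiiiiimmmm

Term n consists of 2n i's, followed by n m's (n = 1, 2, …).
At n = 4 the blocks have lengths 8, 4.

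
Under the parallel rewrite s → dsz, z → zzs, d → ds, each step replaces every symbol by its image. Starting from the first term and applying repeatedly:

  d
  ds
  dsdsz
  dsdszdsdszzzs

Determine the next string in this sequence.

Replace each of the 13 characters of dsdszdsdszzzs in place — ds dsz ds dsz zzs ds dsz ds dsz zzs zzs zzs dsz — and concatenate.

dsdszdsdszzzsdsdszdsdszzzszzszzsdsz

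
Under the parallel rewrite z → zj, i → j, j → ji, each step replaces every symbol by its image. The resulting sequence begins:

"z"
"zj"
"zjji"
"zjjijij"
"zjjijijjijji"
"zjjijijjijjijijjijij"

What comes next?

Rewriting the 20 symbols of zjjijijjijjijijjijij one by one yields zj ji ji j ji j ji ji j ji ji j ji j ji ji j ji j ji; concatenated:

zjjijijjijjijijjijijjijjijijjijji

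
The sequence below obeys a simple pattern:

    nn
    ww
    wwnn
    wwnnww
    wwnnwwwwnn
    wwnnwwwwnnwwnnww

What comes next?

This is a Fibonacci-style word recurrence s(k) = s(k−1)·s(k−2): e.g. ww·nn = wwnn.
So term 7 is wwnnwwwwnnwwnnww·wwnnwwwwnn.

wwnnwwwwnnwwnnwwwwnnwwwwnn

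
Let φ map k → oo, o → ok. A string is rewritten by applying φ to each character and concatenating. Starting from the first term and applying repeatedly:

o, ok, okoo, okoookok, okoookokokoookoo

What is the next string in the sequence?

φ(okoookokokoookoo) expands symbol-by-symbol to ok oo ok ok ok oo ok oo ok oo ok ok ok oo ok ok; joining the 16 pieces gives the next term.

okoookokokoookoookoookokokoookok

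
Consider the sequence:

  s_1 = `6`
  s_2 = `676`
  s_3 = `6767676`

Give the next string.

Every step duplicates the string with '7' between the halves.
One more doubling of 6767676 gives the answer.

676767676767676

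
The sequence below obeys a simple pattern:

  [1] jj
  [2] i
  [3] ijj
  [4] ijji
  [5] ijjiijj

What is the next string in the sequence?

ijjiijjijji

From term 3 onward, concatenate the last term with the second-to-last: i·jj = ijj, ijj·i = ijji, …
The next term joins ijjiijj and ijji.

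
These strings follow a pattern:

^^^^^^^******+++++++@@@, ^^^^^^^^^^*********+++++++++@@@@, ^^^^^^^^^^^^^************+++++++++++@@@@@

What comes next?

Term n consists of 3n+1 ^'s, followed by 3n *'s, followed by 2n+3 +'s, followed by n+1 @'s, where the shown terms are n = 2, 3, 4.
For the next term, n = 5, so the run lengths are 16, 15, 13, 6.

^^^^^^^^^^^^^^^^***************+++++++++++++@@@@@@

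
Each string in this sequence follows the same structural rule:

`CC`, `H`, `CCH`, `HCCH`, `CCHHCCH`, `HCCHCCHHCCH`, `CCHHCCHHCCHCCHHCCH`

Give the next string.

HCCHCCHHCCHCCHHCCHHCCHCCHHCCH

Each term (from the third on) is the two preceding terms concatenated in order: term 3 = CC·H = CCH.
So term 8 is HCCHCCHHCCH·CCHHCCHHCCHCCHHCCH.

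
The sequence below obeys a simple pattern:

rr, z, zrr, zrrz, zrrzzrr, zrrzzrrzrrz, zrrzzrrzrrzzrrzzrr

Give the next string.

Each term (from the third on) is the previous term followed by the one before it: term 3 = z·rr = zrr.
So term 8 is zrrzzrrzrrzzrrzzrr·zrrzzrrzrrz.

zrrzzrrzrrzzrrzzrrzrrzzrrzrrz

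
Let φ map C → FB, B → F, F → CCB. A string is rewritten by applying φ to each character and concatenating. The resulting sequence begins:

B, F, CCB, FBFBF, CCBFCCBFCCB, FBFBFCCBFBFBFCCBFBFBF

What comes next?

Replace each of the 21 characters of FBFBFCCBFBFBFCCBFBFBF in place — CCB F CCB F CCB FB FB F CCB F CCB F CCB FB FB F CCB F CCB F CCB — and concatenate.

CCBFCCBFCCBFBFBFCCBFCCBFCCBFBFBFCCBFCCBFCCB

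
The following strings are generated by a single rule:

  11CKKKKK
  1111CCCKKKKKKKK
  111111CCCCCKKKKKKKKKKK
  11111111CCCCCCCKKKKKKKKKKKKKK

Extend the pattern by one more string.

1111111111CCCCCCCCCKKKKKKKKKKKKKKKKK

Term n consists of 2n 1's, followed by 2n-1 C's, followed by 3n+2 K's (n = 1, 2, …).
Setting n = 5 gives 10, 9, 17 characters in each block.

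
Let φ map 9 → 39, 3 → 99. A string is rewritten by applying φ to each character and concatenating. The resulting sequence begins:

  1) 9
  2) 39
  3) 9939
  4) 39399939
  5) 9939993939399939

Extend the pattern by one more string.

φ(9939993939399939) expands symbol-by-symbol to 39 39 99 39 39 39 99 39 99 39 99 39 39 39 99 39; joining the 16 pieces gives the next term.

39399939393999399939993939399939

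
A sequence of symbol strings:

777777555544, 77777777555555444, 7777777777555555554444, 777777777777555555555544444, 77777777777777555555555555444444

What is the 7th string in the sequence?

Term n consists of 2n 7's, followed by 2n-2 5's, followed by n-1 4's, where the shown terms are n = 3, 4, 5, 6, 7.
At n = 9 the blocks have lengths 18, 16, 8.

777777777777777777555555555555555544444444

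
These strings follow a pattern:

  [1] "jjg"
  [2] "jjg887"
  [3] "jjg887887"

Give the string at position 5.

jjg887887887887

Each term is the previous one with 887 appended.
From jjg887887, 2 further steps: jjg887887 → jjg887887887 → (answer).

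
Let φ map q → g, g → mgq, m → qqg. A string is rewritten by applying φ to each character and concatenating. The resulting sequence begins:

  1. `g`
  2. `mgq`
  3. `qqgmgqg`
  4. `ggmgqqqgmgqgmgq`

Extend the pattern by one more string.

Rewriting the 15 symbols of ggmgqqqgmgqgmgq one by one yields mgq mgq qqg mgq g g g mgq qqg mgq g mgq qqg mgq g; concatenated:

mgqmgqqqgmgqgggmgqqqgmgqgmgqqqgmgqg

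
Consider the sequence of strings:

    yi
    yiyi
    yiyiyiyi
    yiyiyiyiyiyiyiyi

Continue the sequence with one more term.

yiyiyiyiyiyiyiyiyiyiyiyiyiyiyiyi

Every step duplicates the string.
So the next term is two copies of yiyiyiyiyiyiyiyi.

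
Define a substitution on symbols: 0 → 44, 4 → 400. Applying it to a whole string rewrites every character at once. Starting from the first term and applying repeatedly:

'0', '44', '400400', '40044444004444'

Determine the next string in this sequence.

Rewriting the 14 symbols of 40044444004444 one by one yields 400 44 44 400 400 400 400 400 44 44 400 400 400 400; concatenated:

40044444004004004004004444400400400400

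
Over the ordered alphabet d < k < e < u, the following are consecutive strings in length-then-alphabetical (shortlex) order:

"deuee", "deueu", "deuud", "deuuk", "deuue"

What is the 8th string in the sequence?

duddk

Continuing the enumeration 3 steps past deuue: deuue → deuuu → duddd → (answer).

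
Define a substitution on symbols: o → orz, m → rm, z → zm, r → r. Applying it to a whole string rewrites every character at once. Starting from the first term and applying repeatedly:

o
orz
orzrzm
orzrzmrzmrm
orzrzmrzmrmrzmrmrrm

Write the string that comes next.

orzrzmrzmrmrzmrmrrmrzmrmrrmrrrm

Replace each of the 19 characters of orzrzmrzmrmrzmrmrrm in place — orz r zm r zm rm r zm rm r rm r zm rm r rm r r rm — and concatenate.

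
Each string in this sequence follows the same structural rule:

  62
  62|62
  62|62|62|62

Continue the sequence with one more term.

62|62|62|62|62|62|62|62

Each string is two copies of the previous one joined by '|'.
So the next term is two copies of 62|62|62|62 with '|' between the halves.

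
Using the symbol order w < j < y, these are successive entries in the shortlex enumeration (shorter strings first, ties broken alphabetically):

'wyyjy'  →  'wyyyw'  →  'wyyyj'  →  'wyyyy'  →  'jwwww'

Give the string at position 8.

Advancing 3 positions from jwwww through jwwww → jwwwj → jwwwy reaches term 8.

jwwjw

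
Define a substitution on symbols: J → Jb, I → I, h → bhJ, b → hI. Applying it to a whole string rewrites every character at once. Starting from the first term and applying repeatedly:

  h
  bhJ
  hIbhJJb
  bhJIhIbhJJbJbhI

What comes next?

Replace each of the 15 characters of bhJIhIbhJJbJbhI in place — hI bhJ Jb I bhJ I hI bhJ Jb Jb hI Jb hI bhJ I — and concatenate.

hIbhJJbIbhJIhIbhJJbJbhIJbhIbhJI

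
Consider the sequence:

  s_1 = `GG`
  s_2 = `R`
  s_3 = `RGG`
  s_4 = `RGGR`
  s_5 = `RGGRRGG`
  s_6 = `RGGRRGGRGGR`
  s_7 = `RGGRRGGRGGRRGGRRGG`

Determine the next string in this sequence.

RGGRRGGRGGRRGGRRGGRGGRRGGRGGR

This is a Fibonacci-style word recurrence s(k) = s(k−1)·s(k−2): e.g. R·GG = RGG.
Continuing: RGGRRGGRGGRRGGRRGG · RGGRRGGRGGR gives term 8.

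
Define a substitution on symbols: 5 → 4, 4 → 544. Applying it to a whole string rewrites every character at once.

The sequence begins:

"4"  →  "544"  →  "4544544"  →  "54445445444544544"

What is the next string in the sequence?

Applying the rule to each of the 17 symbols of 54445445444544544 gives the pieces 4 544 544 544 4 544 544 4 544 544 544 4 544 544 4 544 544, which concatenate to the answer.

45445445444544544454454454445445444544544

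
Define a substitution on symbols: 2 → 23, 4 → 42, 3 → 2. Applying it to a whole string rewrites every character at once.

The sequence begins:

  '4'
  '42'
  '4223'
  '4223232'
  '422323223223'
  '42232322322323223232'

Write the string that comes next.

422323223223232232322322323223223

Applying the rule to each of the 20 symbols of 42232322322323223232 gives the pieces 42 23 23 2 23 2 23 23 2 23 23 2 23 2 23 23 2 23 2 23, which concatenate to the answer.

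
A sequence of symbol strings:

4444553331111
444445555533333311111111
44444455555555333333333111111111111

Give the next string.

Each string has the form 4^{n+3} 5^{3n-1} 3^{3n} 1^{4n} (n = 1, 2, …).
At n = 4 the blocks have lengths 7, 11, 12, 16.

4444444555555555553333333333331111111111111111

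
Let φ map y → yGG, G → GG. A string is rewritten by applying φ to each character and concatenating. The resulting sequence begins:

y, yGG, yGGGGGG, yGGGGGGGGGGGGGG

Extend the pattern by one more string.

Rewriting the 15 symbols of yGGGGGGGGGGGGGG one by one yields yGG GG GG GG GG GG GG GG GG GG GG GG GG GG GG; concatenated:

yGGGGGGGGGGGGGGGGGGGGGGGGGGGGGG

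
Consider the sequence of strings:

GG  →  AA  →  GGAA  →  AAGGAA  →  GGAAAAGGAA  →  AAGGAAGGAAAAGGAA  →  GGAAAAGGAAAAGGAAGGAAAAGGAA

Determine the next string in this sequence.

AAGGAAGGAAAAGGAAGGAAAAGGAAAAGGAAGGAAAAGGAA

Each term (from the third on) is the two preceding terms concatenated in order: term 3 = GG·AA = GGAA.
The next term joins AAGGAAGGAAAAGGAA and GGAAAAGGAAAAGGAAGGAAAAGGAA.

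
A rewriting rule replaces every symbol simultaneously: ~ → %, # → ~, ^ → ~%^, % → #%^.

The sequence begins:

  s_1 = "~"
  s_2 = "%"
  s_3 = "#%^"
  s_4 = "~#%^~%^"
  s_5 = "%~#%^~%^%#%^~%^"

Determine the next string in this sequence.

Rewriting the 15 symbols of %~#%^~%^%#%^~%^ one by one yields #%^ % ~ #%^ ~%^ % #%^ ~%^ #%^ ~ #%^ ~%^ % #%^ ~%^; concatenated:

#%^%~#%^~%^%#%^~%^#%^~#%^~%^%#%^~%^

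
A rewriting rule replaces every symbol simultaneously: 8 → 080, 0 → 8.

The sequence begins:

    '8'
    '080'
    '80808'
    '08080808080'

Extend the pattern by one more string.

808080808080808080808

Expanding 08080808080: 0→8, 8→080, 0→8, 8→080, 0→8, 8→080, 0→8, 8→080, 0→8, 8→080, 0→8. Concatenated: 8 080 8 080 8 080 8 080 8 080 8.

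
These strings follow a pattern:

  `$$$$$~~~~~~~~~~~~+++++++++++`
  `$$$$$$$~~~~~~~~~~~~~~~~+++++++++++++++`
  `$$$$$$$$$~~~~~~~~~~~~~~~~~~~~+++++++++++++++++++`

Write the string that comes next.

Term n consists of 2n-1 $'s, followed by 4n ~'s, followed by 4n-1 +'s, where the shown terms are n = 3, 4, 5.
For the next term, n = 6, so the run lengths are 11, 24, 23.

$$$$$$$$$$$~~~~~~~~~~~~~~~~~~~~~~~~+++++++++++++++++++++++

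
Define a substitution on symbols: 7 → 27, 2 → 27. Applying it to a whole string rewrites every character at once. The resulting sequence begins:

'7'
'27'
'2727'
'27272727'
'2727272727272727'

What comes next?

27272727272727272727272727272727

Replace each of the 16 characters of 2727272727272727 in place — 27 27 27 27 27 27 27 27 27 27 27 27 27 27 27 27 — and concatenate.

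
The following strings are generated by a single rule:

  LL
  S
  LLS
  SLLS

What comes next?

This is a Fibonacci-style word recurrence s(k) = s(k−2)·s(k−1): e.g. LL·S = LLS.
So term 5 is LLS·SLLS.

LLSSLLS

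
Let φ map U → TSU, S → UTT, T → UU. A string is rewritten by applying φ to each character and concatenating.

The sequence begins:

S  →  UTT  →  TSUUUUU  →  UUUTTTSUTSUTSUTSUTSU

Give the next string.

TSUTSUTSUUUUUUUUTTTSUUUUTTTSUUUUTTTSUUUUTTTSUUUUTTTSU

Replace each of the 20 characters of UUUTTTSUTSUTSUTSUTSU in place — TSU TSU TSU UU UU UU UTT TSU UU UTT TSU UU UTT TSU UU UTT TSU UU UTT TSU — and concatenate.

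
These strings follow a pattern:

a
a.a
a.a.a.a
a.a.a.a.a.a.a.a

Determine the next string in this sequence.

s(k+1) = s(k)·.·s(k) — each term doubles the last with '.' between the halves.
One more doubling of a.a.a.a.a.a.a.a gives the answer.

a.a.a.a.a.a.a.a.a.a.a.a.a.a.a.a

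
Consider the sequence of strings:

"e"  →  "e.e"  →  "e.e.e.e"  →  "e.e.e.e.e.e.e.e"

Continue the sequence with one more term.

e.e.e.e.e.e.e.e.e.e.e.e.e.e.e.e

Every step duplicates the string with '.' between the halves.
So the next term is two copies of e.e.e.e.e.e.e.e with '.' between the halves.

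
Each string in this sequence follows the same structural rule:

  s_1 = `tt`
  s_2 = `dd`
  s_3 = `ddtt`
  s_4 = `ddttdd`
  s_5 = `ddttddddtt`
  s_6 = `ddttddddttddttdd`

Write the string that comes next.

Each term (from the third on) is the previous term followed by the one before it: term 3 = dd·tt = ddtt.
So term 7 is ddttddddttddttdd·ddttddddtt.

ddttddddttddttddddttddddtt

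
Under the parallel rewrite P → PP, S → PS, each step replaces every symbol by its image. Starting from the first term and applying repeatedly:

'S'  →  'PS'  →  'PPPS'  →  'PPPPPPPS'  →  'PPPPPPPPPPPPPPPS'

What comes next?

Applying the rule to each of the 16 symbols of PPPPPPPPPPPPPPPS gives the pieces PP PP PP PP PP PP PP PP PP PP PP PP PP PP PP PS, which concatenate to the answer.

PPPPPPPPPPPPPPPPPPPPPPPPPPPPPPPS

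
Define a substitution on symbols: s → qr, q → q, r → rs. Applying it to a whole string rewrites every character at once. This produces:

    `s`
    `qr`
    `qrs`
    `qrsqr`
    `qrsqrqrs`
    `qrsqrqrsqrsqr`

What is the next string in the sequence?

qrsqrqrsqrsqrqrsqrqrs

φ(qrsqrqrsqrsqr) expands symbol-by-symbol to q rs qr q rs q rs qr q rs qr q rs; joining the 13 pieces gives the next term.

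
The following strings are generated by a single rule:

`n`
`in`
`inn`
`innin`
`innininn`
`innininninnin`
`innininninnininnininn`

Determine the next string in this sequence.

innininninnininnininninnininninnin

Each term (from the third on) is the previous term followed by the one before it: term 3 = in·n = inn.
So term 8 is innininninnininnininn·innininninnin.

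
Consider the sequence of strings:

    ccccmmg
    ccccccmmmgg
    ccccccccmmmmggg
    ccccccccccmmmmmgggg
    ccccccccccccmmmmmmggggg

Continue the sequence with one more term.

ccccccccccccccmmmmmmmgggggg

Reading off run lengths: c runs 4, 6, 8, 10, 12; m runs 2, 3, 4, 5, 6; g runs 1, 2, 3, 4, 5 — each is linear in n, where the shown terms are n = 2, 3, 4, 5, 6.
For the next term, n = 7, so the run lengths are 14, 7, 6.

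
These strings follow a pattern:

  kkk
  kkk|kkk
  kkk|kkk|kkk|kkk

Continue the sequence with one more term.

Each string is two copies of the previous one joined by '|'.
Doubling kkk|kkk|kkk|kkk with '|' between the halves:

kkk|kkk|kkk|kkk|kkk|kkk|kkk|kkk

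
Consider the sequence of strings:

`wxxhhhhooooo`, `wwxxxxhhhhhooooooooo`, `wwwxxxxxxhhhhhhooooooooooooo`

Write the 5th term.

wwwwwxxxxxxxxxxhhhhhhhhooooooooooooooooooooo

Term n consists of n w's, followed by 2n x's, followed by n+3 h's, followed by 4n+1 o's (n = 1, 2, …).
At n = 5 the blocks have lengths 5, 10, 8, 21.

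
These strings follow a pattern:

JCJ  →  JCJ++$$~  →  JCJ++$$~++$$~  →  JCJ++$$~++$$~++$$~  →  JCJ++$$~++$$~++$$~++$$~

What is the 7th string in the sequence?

JCJ++$$~++$$~++$$~++$$~++$$~++$$~

Every step adds ++$$~ to the end: s(k+1) = s(k)·++$$~.
From JCJ++$$~++$$~++$$~++$$~, 2 further steps: JCJ++$$~++$$~++$$~++$$~ → JCJ++$$~++$$~++$$~++$$~++$$~ → (answer).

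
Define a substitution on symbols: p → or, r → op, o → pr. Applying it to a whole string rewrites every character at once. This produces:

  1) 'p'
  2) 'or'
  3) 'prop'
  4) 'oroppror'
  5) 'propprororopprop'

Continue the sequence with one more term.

φ(propprororopprop) expands symbol-by-symbol to or op pr or or op pr op pr op pr or or op pr or; joining the 16 pieces gives the next term.

oropprororopproppropprororoppror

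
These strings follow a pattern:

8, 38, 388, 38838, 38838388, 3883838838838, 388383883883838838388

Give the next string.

3883838838838388383883883838838838

From term 3 onward, concatenate the last term with the second-to-last: 38·8 = 388, 388·38 = 38838, …
Continuing: 388383883883838838388 · 3883838838838 gives term 8.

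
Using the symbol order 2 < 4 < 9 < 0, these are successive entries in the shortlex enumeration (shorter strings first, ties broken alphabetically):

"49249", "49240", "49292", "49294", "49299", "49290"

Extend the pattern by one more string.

49202

Find the rightmost character of 49290 below 0, bump it to the next letter, and reset everything to its right to 2.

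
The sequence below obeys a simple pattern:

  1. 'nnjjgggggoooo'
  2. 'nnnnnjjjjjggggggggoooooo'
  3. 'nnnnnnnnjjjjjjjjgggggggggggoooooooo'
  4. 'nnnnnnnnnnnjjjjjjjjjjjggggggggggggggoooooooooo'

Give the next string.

nnnnnnnnnnnnnnjjjjjjjjjjjjjjgggggggggggggggggoooooooooooo

The n-th term is 3n-1 n's then 3n-1 j's then 3n+2 g's then 2n+2 o's (n = 1, 2, …).
For the next term, n = 5, so the run lengths are 14, 14, 17, 12.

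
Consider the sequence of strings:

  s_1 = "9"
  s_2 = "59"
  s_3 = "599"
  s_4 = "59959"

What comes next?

From term 3 onward, concatenate the last term with the second-to-last: 59·9 = 599, 599·59 = 59959, …
The next term joins 59959 and 599.

59959599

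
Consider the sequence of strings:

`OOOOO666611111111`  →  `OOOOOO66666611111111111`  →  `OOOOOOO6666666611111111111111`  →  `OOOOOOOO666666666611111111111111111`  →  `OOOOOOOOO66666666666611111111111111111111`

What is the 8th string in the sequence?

OOOOOOOOOOOO66666666666666666611111111111111111111111111111

Reading off run lengths: O runs 5, 6, 7, 8, 9; 6 runs 4, 6, 8, 10, 12; 1 runs 8, 11, 14, 17, 20 — each is linear in n, where the shown terms are n = 2, 3, 4, 5, 6.
Setting n = 9 gives 12, 18, 29 characters in each block.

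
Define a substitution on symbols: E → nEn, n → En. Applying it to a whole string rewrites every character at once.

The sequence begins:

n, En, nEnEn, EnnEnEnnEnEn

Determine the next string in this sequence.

Expanding EnnEnEnnEnEn: E→nEn, n→En, n→En, E→nEn, n→En, E→nEn, n→En, n→En, E→nEn, n→En, E→nEn, n→En. Concatenated: nEn En En nEn En nEn En En nEn En nEn En.

nEnEnEnnEnEnnEnEnEnnEnEnnEnEn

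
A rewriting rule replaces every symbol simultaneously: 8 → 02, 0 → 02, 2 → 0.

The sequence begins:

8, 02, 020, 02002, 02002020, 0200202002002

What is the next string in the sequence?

020020200200202002020

Applying the rule to each of the 13 symbols of 0200202002002 gives the pieces 02 0 02 02 0 02 0 02 02 0 02 02 0, which concatenate to the answer.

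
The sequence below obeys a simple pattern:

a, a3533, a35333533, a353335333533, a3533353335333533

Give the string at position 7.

a353335333533353335333533

Each term is the previous one with 3533 appended.
From a3533353335333533, 2 further steps: a3533353335333533 → a35333533353335333533 → (answer).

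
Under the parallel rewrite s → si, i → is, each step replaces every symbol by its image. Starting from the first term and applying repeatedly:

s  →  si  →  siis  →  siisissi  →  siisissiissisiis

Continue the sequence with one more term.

φ(siisissiissisiis) expands symbol-by-symbol to si is is si is si si is is si si is si is is si; joining the 16 pieces gives the next term.

siisissiissisiisissisiissiisissi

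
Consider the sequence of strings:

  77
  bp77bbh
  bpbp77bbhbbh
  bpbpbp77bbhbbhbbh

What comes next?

s(k+1) = bp·s(k)·bbh, so each term gains bp as a prefix and bbh as a suffix.
Applying this once more to bpbpbp77bbhbbhbbh:

bpbpbpbp77bbhbbhbbhbbh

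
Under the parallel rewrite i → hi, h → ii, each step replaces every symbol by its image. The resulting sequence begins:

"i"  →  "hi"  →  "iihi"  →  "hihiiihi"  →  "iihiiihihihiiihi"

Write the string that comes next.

Applying the rule to each of the 16 symbols of iihiiihihihiiihi gives the pieces hi hi ii hi hi hi ii hi ii hi ii hi hi hi ii hi, which concatenate to the answer.

hihiiihihihiiihiiihiiihihihiiihi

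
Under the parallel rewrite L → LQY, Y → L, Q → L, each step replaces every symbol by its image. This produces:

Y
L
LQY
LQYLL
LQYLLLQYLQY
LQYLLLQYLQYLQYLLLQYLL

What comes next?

LQYLLLQYLQYLQYLLLQYLLLQYLLLQYLQYLQYLLLQYLQY

Replace each of the 21 characters of LQYLLLQYLQYLQYLLLQYLL in place — LQY L L LQY LQY LQY L L LQY L L LQY L L LQY LQY LQY L L LQY LQY — and concatenate.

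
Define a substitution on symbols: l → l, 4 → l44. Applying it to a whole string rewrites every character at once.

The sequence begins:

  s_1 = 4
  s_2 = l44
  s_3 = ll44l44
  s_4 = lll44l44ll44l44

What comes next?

Replace each of the 15 characters of lll44l44ll44l44 in place — l l l l44 l44 l l44 l44 l l l44 l44 l l44 l44 — and concatenate.

llll44l44ll44l44lll44l44ll44l44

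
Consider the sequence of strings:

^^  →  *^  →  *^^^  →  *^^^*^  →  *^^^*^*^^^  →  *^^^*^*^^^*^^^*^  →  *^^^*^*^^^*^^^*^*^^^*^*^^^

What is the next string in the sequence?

From term 3 onward, concatenate the last term with the second-to-last: *^·^^ = *^^^, *^^^·*^ = *^^^*^, …
So term 8 is *^^^*^*^^^*^^^*^*^^^*^*^^^·*^^^*^*^^^*^^^*^.

*^^^*^*^^^*^^^*^*^^^*^*^^^*^^^*^*^^^*^^^*^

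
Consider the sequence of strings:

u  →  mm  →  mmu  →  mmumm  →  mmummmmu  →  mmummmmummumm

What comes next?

mmummmmummummmmummmmu

This is a Fibonacci-style word recurrence s(k) = s(k−1)·s(k−2): e.g. mm·u = mmu.
So term 7 is mmummmmummumm·mmummmmu.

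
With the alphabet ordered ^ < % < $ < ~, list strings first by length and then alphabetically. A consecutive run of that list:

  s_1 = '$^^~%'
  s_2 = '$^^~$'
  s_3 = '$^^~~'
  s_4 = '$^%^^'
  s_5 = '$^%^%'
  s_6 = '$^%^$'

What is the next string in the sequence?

The successor of $^%^$ increments the rightmost position that isn't already ~ and resets every position after it to ^.

$^%^~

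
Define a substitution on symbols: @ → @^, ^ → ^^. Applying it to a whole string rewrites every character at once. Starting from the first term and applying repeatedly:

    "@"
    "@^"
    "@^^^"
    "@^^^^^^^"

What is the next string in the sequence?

Apply φ to @^^^^^^^ symbol by symbol: @→@^, ^→^^, ^→^^, ^→^^, ^→^^, ^→^^, ^→^^, ^→^^; joined: @^ ^^ ^^ ^^ ^^ ^^ ^^ ^^.

@^^^^^^^^^^^^^^^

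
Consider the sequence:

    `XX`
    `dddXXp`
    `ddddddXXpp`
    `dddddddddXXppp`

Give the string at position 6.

dddddddddddddddXXppppp

Each term wraps the previous one in ddd on the left and p on the right.
From dddddddddXXppp, 2 further steps: dddddddddXXppp → ddddddddddddXXpppp → (answer).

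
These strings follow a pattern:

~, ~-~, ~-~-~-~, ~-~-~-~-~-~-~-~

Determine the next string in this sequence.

~-~-~-~-~-~-~-~-~-~-~-~-~-~-~-~

Each string is two copies of the previous one joined by '-'.
So the next term is two copies of ~-~-~-~-~-~-~-~ with '-' between the halves.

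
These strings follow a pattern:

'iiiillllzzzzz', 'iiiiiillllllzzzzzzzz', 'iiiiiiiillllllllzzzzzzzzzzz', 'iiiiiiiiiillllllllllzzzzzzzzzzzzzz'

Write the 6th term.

The n-th term is 2n i's then 2n l's then 3n-1 z's, where the shown terms are n = 2, 3, 4, 5.
Setting n = 7 gives 14, 14, 20 characters in each block.

iiiiiiiiiiiiiillllllllllllllzzzzzzzzzzzzzzzzzzzz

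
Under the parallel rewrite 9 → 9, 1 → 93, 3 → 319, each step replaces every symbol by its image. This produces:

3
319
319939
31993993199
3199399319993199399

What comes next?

31993993199931993999319939931999

Applying the rule to each of the 19 symbols of 3199399319993199399 gives the pieces 319 93 9 9 319 9 9 319 93 9 9 9 319 93 9 9 319 9 9, which concatenate to the answer.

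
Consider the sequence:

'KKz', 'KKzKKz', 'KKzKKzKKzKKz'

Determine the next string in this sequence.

s(k+1) = s(k)·s(k) — each term doubles the last.
One more doubling of KKzKKzKKzKKz gives the answer.

KKzKKzKKzKKzKKzKKzKKzKKz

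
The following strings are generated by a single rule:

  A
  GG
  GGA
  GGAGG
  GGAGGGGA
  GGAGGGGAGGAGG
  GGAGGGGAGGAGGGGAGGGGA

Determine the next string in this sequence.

From term 3 onward, concatenate the last term with the second-to-last: GG·A = GGA, GGA·GG = GGAGG, …
The next term joins GGAGGGGAGGAGGGGAGGGGA and GGAGGGGAGGAGG.

GGAGGGGAGGAGGGGAGGGGAGGAGGGGAGGAGG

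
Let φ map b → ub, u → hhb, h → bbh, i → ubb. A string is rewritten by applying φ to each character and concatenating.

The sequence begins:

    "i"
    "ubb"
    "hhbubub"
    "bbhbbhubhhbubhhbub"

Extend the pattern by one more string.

ububbbhububbbhhhbubbbhbbhubhhbubbbhbbhubhhbub

φ(bbhbbhubhhbubhhbub) expands symbol-by-symbol to ub ub bbh ub ub bbh hhb ub bbh bbh ub hhb ub bbh bbh ub hhb ub; joining the 18 pieces gives the next term.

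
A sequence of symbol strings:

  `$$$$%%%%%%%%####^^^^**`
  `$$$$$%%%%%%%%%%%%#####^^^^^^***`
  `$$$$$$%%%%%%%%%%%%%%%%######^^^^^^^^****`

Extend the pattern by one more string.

$$$$$$$%%%%%%%%%%%%%%%%%%%%#######^^^^^^^^^^*****

Each string has the form $^{n+2} %^{4n} #^{n+2} ^^{2n} *^{n}, where the shown terms are n = 2, 3, 4.
Setting n = 5 gives 7, 20, 7, 10, 5 characters in each block.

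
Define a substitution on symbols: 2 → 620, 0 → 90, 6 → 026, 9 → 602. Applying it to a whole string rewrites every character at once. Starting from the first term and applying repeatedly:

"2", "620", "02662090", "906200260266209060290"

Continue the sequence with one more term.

6029002662090906200269062002602662090602900269062060290

Replace each of the 21 characters of 906200260266209060290 in place — 602 90 026 620 90 90 620 026 90 620 026 026 620 90 602 90 026 90 620 602 90 — and concatenate.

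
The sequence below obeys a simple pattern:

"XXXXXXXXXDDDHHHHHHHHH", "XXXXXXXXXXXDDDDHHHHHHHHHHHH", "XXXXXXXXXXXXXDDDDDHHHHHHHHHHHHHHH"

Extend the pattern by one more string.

XXXXXXXXXXXXXXXDDDDDDHHHHHHHHHHHHHHHHHH

The n-th term is 2n+3 X's then n D's then 3n H's, where the shown terms are n = 3, 4, 5.
Setting n = 6 gives 15, 6, 18 characters in each block.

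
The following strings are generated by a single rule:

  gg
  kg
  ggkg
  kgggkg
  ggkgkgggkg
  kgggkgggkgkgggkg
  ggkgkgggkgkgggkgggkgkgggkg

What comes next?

kgggkgggkgkgggkgggkgkgggkgkgggkgggkgkgggkg

Each term (from the third on) is the two preceding terms concatenated in order: term 3 = gg·kg = ggkg.
So term 8 is kgggkgggkgkgggkg·ggkgkgggkgkgggkgggkgkgggkg.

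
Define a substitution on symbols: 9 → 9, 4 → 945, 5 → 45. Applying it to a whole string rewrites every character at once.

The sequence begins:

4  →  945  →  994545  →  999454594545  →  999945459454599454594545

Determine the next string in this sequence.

999994545945459945459454599945459454599454594545

Replace each of the 24 characters of 999945459454599454594545 in place — 9 9 9 9 945 45 945 45 9 945 45 945 45 9 9 945 45 945 45 9 945 45 945 45 — and concatenate.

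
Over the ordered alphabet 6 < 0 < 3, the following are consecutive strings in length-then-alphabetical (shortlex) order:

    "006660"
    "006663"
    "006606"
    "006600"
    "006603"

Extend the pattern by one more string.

The successor of 006603 increments the rightmost position that isn't already 3 and resets every position after it to 6.

006636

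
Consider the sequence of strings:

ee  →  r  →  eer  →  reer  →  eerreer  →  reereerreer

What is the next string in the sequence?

eerreerreereerreer

This is a Fibonacci-style word recurrence s(k) = s(k−2)·s(k−1): e.g. ee·r = eer.
Continuing: eerreer · reereerreer gives term 7.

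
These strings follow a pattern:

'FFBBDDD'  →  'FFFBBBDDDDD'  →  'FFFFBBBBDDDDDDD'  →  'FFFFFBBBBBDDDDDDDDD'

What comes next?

The n-th term is n F's then n B's then 2n-1 D's, where the shown terms are n = 2, 3, 4, 5.
For the next term, n = 6, so the run lengths are 6, 6, 11.

FFFFFFBBBBBBDDDDDDDDDDD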